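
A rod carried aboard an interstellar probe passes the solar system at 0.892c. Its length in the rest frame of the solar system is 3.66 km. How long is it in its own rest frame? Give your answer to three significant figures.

8.10 km

With β = 0.892, γ = 1/√(1 − 0.892²) = 1/√0.204336 = 2.2122.
Proper length: L₀ = γ·L = 2.2122 × 3.66 = 8.10 km.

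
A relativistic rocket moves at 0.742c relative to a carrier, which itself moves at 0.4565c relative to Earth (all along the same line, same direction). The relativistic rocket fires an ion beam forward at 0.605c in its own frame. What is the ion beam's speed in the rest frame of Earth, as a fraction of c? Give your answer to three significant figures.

0.973c

Compose velocities in two stages. Stage 1 (into S'): u₁ = (0.605+0.742)/(1+0.605×0.742) = 0.92966.
Stage 2 (into S): u = (0.92966+0.4565)/(1+0.92966×0.4565) = 0.97316, so the speed is 0.973c.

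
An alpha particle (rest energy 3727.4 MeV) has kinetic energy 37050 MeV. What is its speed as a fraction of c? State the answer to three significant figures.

0.996c

K = (γ−1)mc², so γ = 1 + 37050/3727.4 = 10.94.
Then v/c = √(1 − γ⁻²) = √(1 − 0.00835536) = √0.99164464 = 0.996.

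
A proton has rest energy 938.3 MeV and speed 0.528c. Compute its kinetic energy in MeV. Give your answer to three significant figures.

γ = 1/√(1 − β²) = 1/√(1 − 0.278784) = 1/√0.721216 = 1/0.849244 = 1.17752.
Kinetic energy: K = (γ − 1)mc² = (1.17752 − 1) × 938.3 MeV = 0.17752 × 938.3 = 167 MeV.

167 MeV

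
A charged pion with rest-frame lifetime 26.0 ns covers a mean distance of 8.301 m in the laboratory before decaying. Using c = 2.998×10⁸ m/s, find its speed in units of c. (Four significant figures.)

Let x = d/(cτ) = 8.301 m / (2.998×10⁸ m/s × 2.600×10^-8 s) = 1.0649. Since d = βγcτ, x = βγ = β/√(1−β²).
Solving: β² = x²/(1+x²) = 1.13401/2.13401 = 0.531399, so β = 0.7290.

0.7290c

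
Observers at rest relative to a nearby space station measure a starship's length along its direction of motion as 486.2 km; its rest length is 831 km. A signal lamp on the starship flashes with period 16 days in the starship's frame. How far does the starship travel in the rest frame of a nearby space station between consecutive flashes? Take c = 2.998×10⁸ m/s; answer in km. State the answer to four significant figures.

Length contraction gives γ = L₀/L = 831/486.2 = 1.70917.
β = √(1 − 1/γ²) = 0.81098. Lab-frame period = γτ = 1.70917×16 days = 27.347 days. Distance = βc × γτ = 0.81098 × 2.998×10⁸ m/s × 2362780.8 s = 5.7447×10^14 m = 5.745×10^11 km.

5.745×10^11 km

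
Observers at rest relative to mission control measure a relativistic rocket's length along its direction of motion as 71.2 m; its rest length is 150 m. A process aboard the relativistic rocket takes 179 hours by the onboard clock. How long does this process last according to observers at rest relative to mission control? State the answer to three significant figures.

From L = L₀/γ: γ = 150/71.2 = 2.10674.
The same γ dilates the second interval: 2.10674 × 179 hours = 377 hours.

377 hours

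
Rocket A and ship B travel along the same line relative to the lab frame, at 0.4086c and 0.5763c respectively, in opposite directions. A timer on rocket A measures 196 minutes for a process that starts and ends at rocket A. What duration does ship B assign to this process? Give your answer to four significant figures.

The velocity of rocket A relative to ship B is (0.4086 + 0.5763)c / (1 + 0.4086×0.5763) = 0.79718c; relative speed 0.79718c.
At |u| = 0.79718c, γ = (1 − 0.635496)^(−1/2) = 1.6563.
Rocket A's interval is proper; time dilation gives Δt_B = γΔτ = 1.6563 × 196 minutes = 324.6 minutes.

324.6 minutes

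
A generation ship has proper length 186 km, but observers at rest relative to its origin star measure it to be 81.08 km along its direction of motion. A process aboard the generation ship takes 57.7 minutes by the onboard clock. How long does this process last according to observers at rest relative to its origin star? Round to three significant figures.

Length contraction gives γ = L₀/L = 186/81.08 = 2.29403.
The same γ dilates the second interval: 2.29403 × 57.7 minutes = 132 minutes.

132 minutes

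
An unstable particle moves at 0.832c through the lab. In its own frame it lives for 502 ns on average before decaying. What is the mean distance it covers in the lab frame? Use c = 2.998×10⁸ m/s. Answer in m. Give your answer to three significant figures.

226 m

γ = 1/√(1 − β²) = 1/√(1 − 0.692224) = 1/√0.307776 = 1/0.554776 = 1.8025.
Lab-frame lifetime: Δt = γτ = 1.8025 × 502 ns = 904.86 ns.
Distance: d = vΔt = 0.832 × 2.998×10⁸ m/s × 9.0486×10^-7 s = 226 m.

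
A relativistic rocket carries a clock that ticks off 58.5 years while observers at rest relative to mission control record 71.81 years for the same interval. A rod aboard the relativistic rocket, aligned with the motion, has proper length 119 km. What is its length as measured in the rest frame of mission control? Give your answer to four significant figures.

96.94 km

γ = Δt/Δτ = 71.81/58.5 = 1.22752.
The rod contracts by the same γ: 119 km / 1.22752 = 96.94 km.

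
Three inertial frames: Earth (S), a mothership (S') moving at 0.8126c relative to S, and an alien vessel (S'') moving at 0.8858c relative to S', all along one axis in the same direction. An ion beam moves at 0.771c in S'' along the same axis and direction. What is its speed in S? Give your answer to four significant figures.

0.9984c

Apply u = (u'+v)/(1+u'v) twice. Ion beam in the mothership frame: (0.771+0.8858)/(1+0.771·0.8858) = 1.6568/1.6829518 = 0.98446c.
That velocity, transformed to the rest frame of Earth: (0.98446+0.8126)/(1+0.98446·0.8126) = 1.79706/1.799972196 = 0.99838c.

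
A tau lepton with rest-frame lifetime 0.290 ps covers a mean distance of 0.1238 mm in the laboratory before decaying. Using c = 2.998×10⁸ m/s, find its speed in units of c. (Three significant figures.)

0.818c

Let x = d/(cτ) = 1.238×10^-4 m / (2.998×10⁸ m/s × 2.900×10^-13 s) = 1.4239. Since d = βγcτ, x = βγ = β/√(1−β²).
Solving: β² = x²/(1+x²) = 2.02749/3.02749 = 0.669693, so β = 0.818.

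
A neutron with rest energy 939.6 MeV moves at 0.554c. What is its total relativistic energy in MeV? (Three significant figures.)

Lorentz factor: γ = (1 − 0.306916)^(−1/2) = 1.2012.
Total energy: E = γmc² = 1.2012 × 939.6 MeV = 1130 MeV.

1130 MeV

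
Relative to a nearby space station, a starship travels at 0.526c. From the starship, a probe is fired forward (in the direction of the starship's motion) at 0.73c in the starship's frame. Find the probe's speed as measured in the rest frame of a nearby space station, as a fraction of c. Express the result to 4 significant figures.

0.9075c

Relativistic velocity addition: u = (u' + v)/(1 + u'v/c²), with u' = 0.73c and v = 0.526c.
Numerator: 0.73 + 0.526 = 1.256. Denominator: 1 + (0.73)(0.526) = 1.38398.
u = 1.256/1.38398 = 0.90753, so the speed is 0.9075c.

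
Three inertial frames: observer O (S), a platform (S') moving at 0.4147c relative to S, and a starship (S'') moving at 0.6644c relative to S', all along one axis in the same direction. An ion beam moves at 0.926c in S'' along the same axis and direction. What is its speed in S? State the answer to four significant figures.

First combine the ion beam and starship (S''→S'): u₁ = (0.926 + 0.6644)/(1 + 0.926×0.6644) = 1.5904/1.6152344 = 0.98462.
Then combine with the platform (S'→S): u = (0.98462 + 0.4147)/(1 + 0.98462×0.4147) = 1.39932/1.408321914 = 0.99361.

0.9936c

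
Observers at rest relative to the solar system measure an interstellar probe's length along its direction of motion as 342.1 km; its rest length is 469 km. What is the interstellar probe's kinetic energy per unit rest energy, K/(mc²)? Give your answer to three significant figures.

Length contraction gives γ = L₀/L = 469/342.1 = 1.37094.
Since K = (γ−1)mc², K/(mc²) = 1.37094 − 1 = 0.371.

0.371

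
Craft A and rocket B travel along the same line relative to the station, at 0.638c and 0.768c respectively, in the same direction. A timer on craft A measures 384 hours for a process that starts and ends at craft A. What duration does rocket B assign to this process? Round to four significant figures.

Transform craft A's velocity into rocket B's frame: (0.638 − 0.768)/(1 − 0.638·0.768) = −0.13/0.510016, so the relative speed is 0.25489c.
At |u| = 0.25489c, γ = (1 − 0.0649689)^(−1/2) = 1.0342.
Craft A's interval is proper; time dilation gives Δt_B = γΔτ = 1.0342 × 384 hours = 397.1 hours.

397.1 hours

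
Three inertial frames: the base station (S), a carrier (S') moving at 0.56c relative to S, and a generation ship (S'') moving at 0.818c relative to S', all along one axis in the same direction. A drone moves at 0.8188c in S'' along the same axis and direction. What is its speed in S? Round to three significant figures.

Apply u = (u'+v)/(1+u'v) twice. Drone in the carrier frame: (0.8188+0.818)/(1+0.8188·0.818) = 1.6368/1.6697784 = 0.98025c.
That velocity, transformed to the rest frame of the base station: (0.98025+0.56)/(1+0.98025·0.56) = 1.54025/1.54894 = 0.99439c.

0.994c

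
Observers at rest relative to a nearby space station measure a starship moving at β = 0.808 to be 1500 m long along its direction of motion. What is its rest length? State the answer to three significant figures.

γ = 1/√(1 − β²) = 1/√(1 − 0.652864) = 1/√0.347136 = 1/0.589182 = 1.6973.
Proper length: L₀ = γ·L = 1.6973 × 1500 = 2550 m.

2550 m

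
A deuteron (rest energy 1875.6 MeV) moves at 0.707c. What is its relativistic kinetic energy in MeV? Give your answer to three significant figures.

776 MeV

With β = 0.707, γ = 1/√(1 − 0.707²) = 1/√0.500151 = 1.414.
Kinetic energy: K = (γ − 1)mc² = (1.414 − 1) × 1875.6 MeV = 0.414 × 1875.6 = 776 MeV.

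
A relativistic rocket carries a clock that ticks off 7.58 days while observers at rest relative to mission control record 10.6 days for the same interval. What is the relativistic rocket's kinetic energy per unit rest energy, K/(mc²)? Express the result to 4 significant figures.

γ = Δt/Δτ = 10.6/7.58 = 1.39842.
Since K = (γ−1)mc², K/(mc²) = 1.39842 − 1 = 0.3984.

0.3984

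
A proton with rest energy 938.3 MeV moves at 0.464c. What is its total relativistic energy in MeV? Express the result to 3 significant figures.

1060 MeV

Lorentz factor: γ = (1 − 0.215296)^(−1/2) = 1.1289.
Total energy: E = γmc² = 1.1289 × 938.3 MeV = 1060 MeV.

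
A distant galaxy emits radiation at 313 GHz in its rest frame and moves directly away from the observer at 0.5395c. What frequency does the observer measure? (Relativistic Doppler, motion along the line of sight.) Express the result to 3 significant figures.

Relativistic Doppler (source moving away): f_obs = f_src · √((1−β)/(1+β)).
With β = 0.5395: factor = √(0.4605/1.5395) = 0.54692.
f_obs = 313 × 0.54692 = 171 GHz.

171 GHz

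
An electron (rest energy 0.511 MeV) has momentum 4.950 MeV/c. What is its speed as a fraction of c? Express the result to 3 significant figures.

0.995c

pc/(mc²) = 4.950/0.511 = 9.6869 = βγ = β/√(1−β²).
So β² = x²/(1 + x²) with x = 9.6869: x² = 93.836, β² = 93.836/94.836 = 0.989455, β = 0.995.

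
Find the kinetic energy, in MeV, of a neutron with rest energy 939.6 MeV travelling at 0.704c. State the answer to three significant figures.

383 MeV

With β = 0.704, γ = 1/√(1 − 0.704²) = 1/√0.504384 = 1.40805.
Kinetic energy: K = (γ − 1)mc² = (1.40805 − 1) × 939.6 MeV = 0.40805 × 939.6 = 383 MeV.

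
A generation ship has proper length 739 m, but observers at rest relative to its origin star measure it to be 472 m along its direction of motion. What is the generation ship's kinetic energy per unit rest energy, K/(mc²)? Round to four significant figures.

Length contraction gives γ = L₀/L = 739/472 = 1.56568.
K/(mc²) = γ − 1 = 1.56568 − 1 = 0.5657.

0.5657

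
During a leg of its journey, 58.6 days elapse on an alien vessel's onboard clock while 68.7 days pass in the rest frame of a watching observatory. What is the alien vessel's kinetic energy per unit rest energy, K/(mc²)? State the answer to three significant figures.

0.172

γ = Δt/Δτ = 68.7/58.6 = 1.17235.
K/(mc²) = γ − 1 = 1.17235 − 1 = 0.172.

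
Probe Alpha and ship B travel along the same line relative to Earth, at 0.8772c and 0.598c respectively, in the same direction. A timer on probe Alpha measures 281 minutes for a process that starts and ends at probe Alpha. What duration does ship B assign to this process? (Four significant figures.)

347.2 minutes

Transform probe Alpha's velocity into ship B's frame: (0.8772 − 0.598)/(1 − 0.8772·0.598) = 0.2792/0.4754344, so the relative speed is 0.58725c.
γ for this relative speed: γ = 1/√(1 − 0.344863) = 1.2355.
Probe Alpha's interval is proper; time dilation gives Δt_B = γΔτ = 1.2355 × 281 minutes = 347.2 minutes.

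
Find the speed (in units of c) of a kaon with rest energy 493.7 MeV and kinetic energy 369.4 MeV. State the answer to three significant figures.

0.820c

K = (γ−1)mc², so γ = 1 + 369.4/493.7 = 1.7482.
Then v/c = √(1 − γ⁻²) = √(1 − 0.327203) = √0.672797 = 0.820.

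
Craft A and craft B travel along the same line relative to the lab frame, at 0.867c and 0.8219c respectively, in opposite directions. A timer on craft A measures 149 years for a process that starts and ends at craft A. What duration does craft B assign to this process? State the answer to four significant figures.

The velocity of craft A relative to craft B is (0.867 + 0.8219)c / (1 + 0.867×0.8219) = 0.98617c; relative speed 0.98617c.
γ for this relative speed: γ = 1/√(1 − 0.972531) = 6.0336.
Craft A's interval is proper; time dilation gives Δt_B = γΔτ = 6.0336 × 149 years = 899.0 years.

899.0 years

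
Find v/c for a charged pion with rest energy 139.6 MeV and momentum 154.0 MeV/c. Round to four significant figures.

pc/(mc²) = 154.0/139.6 = 1.1032 = βγ = β/√(1−β²).
So β² = x²/(1 + x²) with x = 1.1032: x² = 1.21705, β² = 1.21705/2.21705 = 0.54895, β = 0.7409.

0.7409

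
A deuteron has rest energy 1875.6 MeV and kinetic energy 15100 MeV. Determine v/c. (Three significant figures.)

0.994

K = (γ−1)mc², so γ = 1 + 15100/1875.6 = 9.0508.
Then v/c = √(1 − γ⁻²) = √(1 − 0.0122075) = √0.9877925 = 0.994.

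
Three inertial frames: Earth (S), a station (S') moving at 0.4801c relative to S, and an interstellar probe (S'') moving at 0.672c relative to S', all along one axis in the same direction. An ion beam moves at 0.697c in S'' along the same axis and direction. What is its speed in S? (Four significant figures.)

Compose velocities in two stages. Stage 1 (into S'): u₁ = (0.697+0.672)/(1+0.697×0.672) = 0.93232.
Stage 2 (into S): u = (0.93232+0.4801)/(1+0.93232×0.4801) = 0.97569, so the speed is 0.9757c.

0.9757c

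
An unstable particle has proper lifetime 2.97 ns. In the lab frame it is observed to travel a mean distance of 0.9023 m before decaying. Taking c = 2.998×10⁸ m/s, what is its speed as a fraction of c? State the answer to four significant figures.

Lab distance = (lab lifetime)·v = γτ·βc, so βγ = d/(cτ) = 0.9023/(2.998×10⁸ × 2.970×10^-9) = 1.0134.
With βγ = 1.0134: γ² = 1 + (βγ)² = 2.02698, and β = (βγ)/γ = 1.0134/1.42372 = 0.7118.

0.7118c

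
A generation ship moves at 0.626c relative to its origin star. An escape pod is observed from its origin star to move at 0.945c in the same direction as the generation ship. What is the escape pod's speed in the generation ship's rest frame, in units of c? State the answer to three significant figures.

Transform to the generation ship's frame: u' = (u − v)/(1 − uv/c²).
u' = (0.945 − 0.626)/(1 − 0.945×0.626) = 0.319/0.40843 = 0.78104.
Speed in the generation ship's frame: 0.781c (in the same direction).

0.781c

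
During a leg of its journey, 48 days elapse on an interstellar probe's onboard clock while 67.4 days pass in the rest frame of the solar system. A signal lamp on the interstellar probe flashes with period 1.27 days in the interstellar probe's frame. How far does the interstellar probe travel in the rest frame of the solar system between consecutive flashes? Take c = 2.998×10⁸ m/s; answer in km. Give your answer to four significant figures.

γ = Δt/Δτ = 67.4/48 = 1.40417.
β = √(1 − 1/γ²) = 0.70201. Lab-frame period = γτ = 1.40417×1.27 days = 1.7833 days. Distance = βc × γτ = 0.70201 × 2.998×10⁸ m/s × 154077.12 s = 3.2427×10^13 m = 3.243×10^10 km.

3.243×10^10 km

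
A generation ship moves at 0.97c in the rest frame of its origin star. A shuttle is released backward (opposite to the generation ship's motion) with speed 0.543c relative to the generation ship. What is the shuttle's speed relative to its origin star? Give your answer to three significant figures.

0.902c

Relativistic velocity addition: u = (u' + v)/(1 + u'v/c²), with u' = −0.543c and v = 0.97c.
Numerator: −0.543 + 0.97 = 0.427. Denominator: 1 + (−0.543)(0.97) = 0.47329.
u = 0.427/0.47329 = 0.9022, so the speed is 0.902c.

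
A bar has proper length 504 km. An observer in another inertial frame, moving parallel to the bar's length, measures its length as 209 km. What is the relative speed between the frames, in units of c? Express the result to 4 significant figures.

0.9100c

Length contraction gives γ = L₀/L = 504/209 = 2.4115.
β = √(1 − 1/γ²) = √0.828041 = 0.9100.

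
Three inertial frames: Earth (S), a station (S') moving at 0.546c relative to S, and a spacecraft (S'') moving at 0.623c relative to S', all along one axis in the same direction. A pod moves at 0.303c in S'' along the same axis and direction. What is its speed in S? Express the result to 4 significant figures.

Apply u = (u'+v)/(1+u'v) twice. Pod in the station frame: (0.303+0.623)/(1+0.303·0.623) = 0.926/1.188769 = 0.77896c.
That velocity, transformed to the rest frame of Earth: (0.77896+0.546)/(1+0.77896·0.546) = 1.32496/1.42531216 = 0.92959c.

0.9296c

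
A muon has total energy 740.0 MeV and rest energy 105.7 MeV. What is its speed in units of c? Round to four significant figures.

0.9897c

γ = E/(mc²) = 740.0/105.7 = 7.0009.
β = √(1 − 1/γ²) = √(1 − 0.0204029) = √0.9795971 = 0.9897.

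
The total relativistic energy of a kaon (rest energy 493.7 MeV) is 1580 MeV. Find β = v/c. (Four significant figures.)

γ = E/(mc²) = 1580/493.7 = 3.2003.
β = √(1 − 1/γ²) = √(1 − 0.0976379) = √0.9023621 = 0.9499.

0.9499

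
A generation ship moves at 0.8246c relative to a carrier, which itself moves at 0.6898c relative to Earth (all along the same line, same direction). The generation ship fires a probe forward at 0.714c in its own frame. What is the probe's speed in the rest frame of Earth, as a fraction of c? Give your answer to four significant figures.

0.9941c

First combine the probe and generation ship (S''→S'): u₁ = (0.714 + 0.8246)/(1 + 0.714×0.8246) = 1.5386/1.5887644 = 0.96843.
Then combine with the carrier (S'→S): u = (0.96843 + 0.6898)/(1 + 0.96843×0.6898) = 1.65823/1.668023014 = 0.99413.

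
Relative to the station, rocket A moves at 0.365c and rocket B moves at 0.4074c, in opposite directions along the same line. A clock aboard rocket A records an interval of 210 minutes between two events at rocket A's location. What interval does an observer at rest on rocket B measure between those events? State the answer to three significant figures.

284 minutes

The velocity of rocket A relative to rocket B is (0.365 + 0.4074)c / (1 + 0.365×0.4074) = 0.67241c; relative speed 0.67241c.
γ for this relative speed: γ = 1/√(1 − 0.452135) = 1.351.
The clock on rocket A records proper time, so rocket B measures Δt = γΔτ = 1.351 × 210 = 284 minutes.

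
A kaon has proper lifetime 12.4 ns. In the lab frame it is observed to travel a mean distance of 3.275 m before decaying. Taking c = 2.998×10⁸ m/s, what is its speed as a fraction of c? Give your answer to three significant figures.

Lab distance = (lab lifetime)·v = γτ·βc, so βγ = d/(cτ) = 3.275/(2.998×10⁸ × 1.240×10^-8) = 0.88096.
With βγ = 0.88096: γ² = 1 + (βγ)² = 1.776091, and β = (βγ)/γ = 0.88096/1.3327 = 0.661.

0.661c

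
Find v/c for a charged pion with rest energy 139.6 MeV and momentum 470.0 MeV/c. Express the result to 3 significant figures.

pc/(mc²) = 470.0/139.6 = 3.3668 = βγ = β/√(1−β²).
So β² = x²/(1 + x²) with x = 3.3668: x² = 11.3353, β² = 11.3353/12.3353 = 0.918932, β = 0.959.

0.959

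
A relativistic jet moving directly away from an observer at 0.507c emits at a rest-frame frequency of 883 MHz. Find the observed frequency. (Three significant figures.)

505 MHz

Relativistic Doppler (source moving away): f_obs = f_src · √((1−β)/(1+β)).
With β = 0.507: factor = √(0.493/1.507) = 0.57196.
f_obs = 883 × 0.57196 = 505 MHz.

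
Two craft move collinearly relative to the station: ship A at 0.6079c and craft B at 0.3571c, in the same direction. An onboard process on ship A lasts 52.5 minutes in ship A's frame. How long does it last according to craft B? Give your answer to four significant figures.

The velocity of ship A relative to craft B is (0.6079 − 0.3571)c / (1 − 0.6079×0.3571) = 0.32034c; relative speed 0.32034c.
At |u| = 0.32034c, γ = (1 − 0.102618)^(−1/2) = 1.0556.
The clock on ship A records proper time, so craft B measures Δt = γΔτ = 1.0556 × 52.5 = 55.42 minutes.

55.42 minutes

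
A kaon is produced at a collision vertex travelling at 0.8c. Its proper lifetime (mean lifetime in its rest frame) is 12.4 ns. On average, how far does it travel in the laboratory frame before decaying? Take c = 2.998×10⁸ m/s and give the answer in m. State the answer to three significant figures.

4.96 m

Lorentz factor: γ = (1 − 0.64)^(−1/2) = 1.6667.
Lab-frame lifetime: Δt = γτ = 1.6667 × 12.4 ns = 20.667 ns.
Distance: d = vΔt = 0.8 × 2.998×10⁸ m/s × 2.0667×10^-8 s = 4.96 m.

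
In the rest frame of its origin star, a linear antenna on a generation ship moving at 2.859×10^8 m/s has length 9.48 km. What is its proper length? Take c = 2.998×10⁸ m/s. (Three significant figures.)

31.5 km

β = v/c = (2.859×10^8 m/s)/(2.998×10⁸ m/s) = 0.953636.
γ = 1/√(1 − β²) = 1/√(1 − 0.9094216) = 1/√0.09057838 = 1/0.300962 = 3.3227.
Proper length: L₀ = γ·L = 3.3227 × 9.48 = 31.5 km.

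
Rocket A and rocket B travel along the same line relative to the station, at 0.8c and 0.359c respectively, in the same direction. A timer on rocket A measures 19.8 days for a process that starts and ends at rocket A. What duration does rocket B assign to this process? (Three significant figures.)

25.2 days

Speed of rocket A in rocket B's frame: u = (v_A − v_B)/(1 − v_A v_B/c²) = (0.8 − 0.359)/(1 − 0.8×0.359) = 0.441/0.7128 = 0.61869; |u| = 0.61869c.
At |u| = 0.61869c, γ = (1 − 0.382777)^(−1/2) = 1.2729.
The clock on rocket A records proper time, so rocket B measures Δt = γΔτ = 1.2729 × 19.8 = 25.2 days.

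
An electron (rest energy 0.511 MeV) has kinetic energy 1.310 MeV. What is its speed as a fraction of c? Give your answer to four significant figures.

0.9598c

K = (γ−1)mc², so γ = 1 + 1.310/0.511 = 3.5636.
Then v/c = √(1 − γ⁻²) = √(1 − 0.0787448) = √0.9212552 = 0.9598.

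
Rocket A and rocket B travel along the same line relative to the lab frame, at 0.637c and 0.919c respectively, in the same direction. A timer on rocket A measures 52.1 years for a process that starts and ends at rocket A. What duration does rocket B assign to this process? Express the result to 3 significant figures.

71.1 years

The velocity of rocket A relative to rocket B is (0.637 − 0.919)c / (1 − 0.637×0.919) = −0.68018c; relative speed 0.68018c.
γ for this relative speed: γ = 1/√(1 − 0.462645) = 1.3642.
Rocket A's interval is proper; time dilation gives Δt_B = γΔτ = 1.3642 × 52.1 years = 71.1 years.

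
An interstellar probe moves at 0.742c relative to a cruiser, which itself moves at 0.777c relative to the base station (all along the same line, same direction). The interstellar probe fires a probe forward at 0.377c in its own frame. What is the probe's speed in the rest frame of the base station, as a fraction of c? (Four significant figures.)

0.9833c

First combine the probe and interstellar probe (S''→S'): u₁ = (0.377 + 0.742)/(1 + 0.377×0.742) = 1.119/1.279734 = 0.8744.
Then combine with the cruiser (S'→S): u = (0.8744 + 0.777)/(1 + 0.8744×0.777) = 1.6514/1.6794088 = 0.98332.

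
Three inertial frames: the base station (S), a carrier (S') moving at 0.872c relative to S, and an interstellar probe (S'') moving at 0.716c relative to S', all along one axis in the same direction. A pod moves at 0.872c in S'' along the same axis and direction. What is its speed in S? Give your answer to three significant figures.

Apply u = (u'+v)/(1+u'v) twice. Pod in the carrier frame: (0.872+0.716)/(1+0.872·0.716) = 1.588/1.624352 = 0.97762c.
That velocity, transformed to the rest frame of the base station: (0.97762+0.872)/(1+0.97762·0.872) = 1.84962/1.85248464 = 0.99845c.

0.998c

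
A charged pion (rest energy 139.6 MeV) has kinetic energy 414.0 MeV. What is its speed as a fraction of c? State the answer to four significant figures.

0.9677c

γ = 1 + K/(mc²) = 1 + 414.0/139.6 = 3.9656.
β = √(1 − 1/γ²) = √(1 − 0.063589) = √0.936411 = 0.9677.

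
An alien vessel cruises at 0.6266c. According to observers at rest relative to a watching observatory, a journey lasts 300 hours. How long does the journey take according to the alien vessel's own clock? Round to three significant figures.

234 hours

With β = 0.6266, γ = 1/√(1 − 0.6266²) = 1/√0.60737244 = 1.2831.
The moving clock records proper time: Δτ = Δt/γ = 300/1.2831 = 234 hours.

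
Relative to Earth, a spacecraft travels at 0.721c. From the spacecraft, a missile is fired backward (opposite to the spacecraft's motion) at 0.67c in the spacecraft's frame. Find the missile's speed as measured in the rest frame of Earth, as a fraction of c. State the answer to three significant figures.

In units of c, u = (u' + v)/(1 + u'v) with u' = −0.67 and v = 0.721.
Numerator: −0.67 + 0.721 = 0.051. Denominator: 1 + (−0.67)(0.721) = 0.51693.
u = 0.051/0.51693 = 0.098659, so the speed is 0.0987c.

0.0987c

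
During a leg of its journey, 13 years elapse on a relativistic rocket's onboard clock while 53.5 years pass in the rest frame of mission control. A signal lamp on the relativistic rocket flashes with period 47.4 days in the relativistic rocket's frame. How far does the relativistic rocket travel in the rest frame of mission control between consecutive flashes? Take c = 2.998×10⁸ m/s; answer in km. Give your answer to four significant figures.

4.901×10^12 km

The time-dilation ratio gives γ = 53.5/13 = 4.11538.
β = √(1 − 1/γ²) = 0.97003. Lab-frame period = γτ = 4.11538×47.4 days = 195.07 days. Distance = βc × γτ = 0.97003 × 2.998×10⁸ m/s × 16854048 s = 4.9014×10^15 m = 4.901×10^12 km.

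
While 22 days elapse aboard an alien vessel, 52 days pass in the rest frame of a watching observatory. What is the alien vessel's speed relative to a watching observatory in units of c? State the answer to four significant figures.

0.9061c

γ = Δt/Δτ = 52/22 = 2.3636.
β = √(1 − 1/γ²) = √(1 − 0.179) = √0.821 = 0.9061.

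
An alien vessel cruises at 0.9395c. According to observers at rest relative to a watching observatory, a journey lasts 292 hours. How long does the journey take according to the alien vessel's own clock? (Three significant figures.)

100 hours

With β = 0.9395, γ = 1/√(1 − 0.9395²) = 1/√0.11733975 = 2.9193.
The moving clock records proper time: Δτ = Δt/γ = 292/2.9193 = 100 hours.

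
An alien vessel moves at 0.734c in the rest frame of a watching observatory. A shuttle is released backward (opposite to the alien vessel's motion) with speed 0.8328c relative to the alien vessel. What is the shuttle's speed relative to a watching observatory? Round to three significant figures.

In units of c, u = (u' + v)/(1 + u'v) with u' = −0.8328 and v = 0.734.
Numerator: −0.8328 + 0.734 = −0.0988. Denominator: 1 + (−0.8328)(0.734) = 0.3887248.
u = −0.0988/0.3887248 = −0.25416, so the speed is 0.254c.

0.254c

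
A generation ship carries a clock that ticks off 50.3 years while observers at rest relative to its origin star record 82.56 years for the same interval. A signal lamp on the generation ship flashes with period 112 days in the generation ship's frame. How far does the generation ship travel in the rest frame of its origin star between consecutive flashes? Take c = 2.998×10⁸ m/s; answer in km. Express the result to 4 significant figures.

3.776×10^12 km

From Δt = γΔτ: γ = 82.56/50.3 = 1.64135.
β = √(1 − 1/γ²) = 0.79297. Lab-frame period = γτ = 1.64135×112 days = 183.83 days. Distance = βc × γτ = 0.79297 × 2.998×10⁸ m/s × 15882912 s = 3.7759×10^15 m = 3.776×10^12 km.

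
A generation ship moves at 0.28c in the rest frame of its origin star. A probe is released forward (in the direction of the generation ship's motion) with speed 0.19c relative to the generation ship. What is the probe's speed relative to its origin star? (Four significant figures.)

0.4463c

In units of c, u = (u' + v)/(1 + u'v) with u' = 0.19 and v = 0.28.
Numerator: 0.19 + 0.28 = 0.47. Denominator: 1 + (0.19)(0.28) = 1.0532.
u = 0.47/1.0532 = 0.44626, so the speed is 0.4463c.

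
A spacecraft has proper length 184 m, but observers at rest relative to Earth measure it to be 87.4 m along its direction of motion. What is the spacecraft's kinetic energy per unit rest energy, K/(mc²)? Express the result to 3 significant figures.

From L = L₀/γ: γ = 184/87.4 = 2.10526.
K/(mc²) = γ − 1 = 2.10526 − 1 = 1.11.

1.11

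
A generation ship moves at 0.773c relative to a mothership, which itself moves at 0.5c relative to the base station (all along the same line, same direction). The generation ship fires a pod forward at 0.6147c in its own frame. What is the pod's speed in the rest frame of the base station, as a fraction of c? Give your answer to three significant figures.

Apply u = (u'+v)/(1+u'v) twice. Pod in the mothership frame: (0.6147+0.773)/(1+0.6147·0.773) = 1.3877/1.4751631 = 0.94071c.
That velocity, transformed to the rest frame of the base station: (0.94071+0.5)/(1+0.94071·0.5) = 1.44071/1.470355 = 0.97984c.

0.980c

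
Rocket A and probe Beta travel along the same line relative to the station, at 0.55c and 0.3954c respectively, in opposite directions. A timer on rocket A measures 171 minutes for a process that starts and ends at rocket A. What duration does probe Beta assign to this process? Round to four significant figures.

The velocity of rocket A relative to probe Beta is (0.55 + 0.3954)c / (1 + 0.55×0.3954) = 0.77653c; relative speed 0.77653c.
γ for this relative speed: γ = 1/√(1 − 0.602999) = 1.5871.
Rocket A's interval is proper; time dilation gives Δt_B = γΔτ = 1.5871 × 171 minutes = 271.4 minutes.

271.4 minutes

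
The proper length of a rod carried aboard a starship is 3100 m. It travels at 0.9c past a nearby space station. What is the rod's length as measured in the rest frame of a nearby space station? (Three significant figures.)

1350 m

Lorentz factor: γ = (1 − 0.81)^(−1/2) = 2.2942.
Length contraction: L = L₀/γ = 3100/2.2942 = 1350 m.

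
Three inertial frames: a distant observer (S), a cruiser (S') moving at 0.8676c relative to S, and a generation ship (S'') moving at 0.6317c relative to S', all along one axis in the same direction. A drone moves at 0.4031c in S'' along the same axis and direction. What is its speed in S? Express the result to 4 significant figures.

First combine the drone and generation ship (S''→S'): u₁ = (0.4031 + 0.6317)/(1 + 0.4031×0.6317) = 1.0348/1.25463827 = 0.82478.
Then combine with the cruiser (S'→S): u = (0.82478 + 0.8676)/(1 + 0.82478×0.8676) = 1.69238/1.715579128 = 0.98648.

0.9865c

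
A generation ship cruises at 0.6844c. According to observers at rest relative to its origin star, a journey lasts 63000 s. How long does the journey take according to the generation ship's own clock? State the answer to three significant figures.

45900 s

β² = 0.46840336, so γ = 1/√0.53159664 = 1.3715.
The generation ship's clock runs slow as seen from its origin star, so Δτ = Δt/γ = 63000/1.3715 = 45900 s.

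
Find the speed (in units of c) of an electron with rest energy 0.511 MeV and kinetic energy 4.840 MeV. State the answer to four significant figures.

0.9954c

γ = 1 + K/(mc²) = 1 + 4.840/0.511 = 10.472.
β = √(1 − 1/γ²) = √(1 − 0.00911886) = √0.99088114 = 0.9954.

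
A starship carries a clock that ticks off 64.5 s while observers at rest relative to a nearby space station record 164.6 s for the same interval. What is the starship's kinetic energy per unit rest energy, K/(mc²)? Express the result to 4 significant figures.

The time-dilation ratio gives γ = 164.6/64.5 = 2.55194.
Since K = (γ−1)mc², K/(mc²) = 2.55194 − 1 = 1.552.

1.552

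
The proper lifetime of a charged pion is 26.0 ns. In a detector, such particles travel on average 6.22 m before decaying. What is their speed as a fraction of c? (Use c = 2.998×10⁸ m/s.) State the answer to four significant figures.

d = βγcτ ⇒ βγ = d/(cτ) = 6.220 m / (7.7948 m) = 0.79797.
β = (βγ)/√(1+(βγ)²) = 0.79797/√1.636756 = 0.6237.

0.6237c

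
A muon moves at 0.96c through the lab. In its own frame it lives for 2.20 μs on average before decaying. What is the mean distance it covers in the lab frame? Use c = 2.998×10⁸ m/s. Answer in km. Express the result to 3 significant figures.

γ = 1/√(1 − β²) = 1/√(1 − 0.9216) = 1/√0.0784 = 1/0.28 = 3.5714.
Lab-frame lifetime: Δt = γτ = 3.5714 × 2.20 μs = 7.8571 μs.
Distance: d = vΔt = 0.96 × 2.998×10⁸ m/s × 7.8571×10^-6 s = 2260 m = 2.26 km.

2.26 km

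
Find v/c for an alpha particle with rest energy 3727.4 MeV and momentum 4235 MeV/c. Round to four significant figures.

0.7507

βγ = pc/(mc²) = 4235/3727.4 = 1.1362.
Since γ² = 1 + (βγ)² = 2.29095, γ = √2.29095 = 1.51359, and β = (βγ)/γ = 1.1362/1.51359 = 0.7507.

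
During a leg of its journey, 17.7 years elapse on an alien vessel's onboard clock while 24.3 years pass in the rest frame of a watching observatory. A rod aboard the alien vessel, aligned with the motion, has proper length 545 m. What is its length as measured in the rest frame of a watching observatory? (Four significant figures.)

397.0 m

The time-dilation ratio gives γ = 24.3/17.7 = 1.37288.
L = L₀/γ = 545/1.37288 = 397.0 m.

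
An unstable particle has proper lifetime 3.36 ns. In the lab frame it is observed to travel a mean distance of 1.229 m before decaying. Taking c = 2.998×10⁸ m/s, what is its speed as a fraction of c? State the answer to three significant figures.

0.773c

Lab distance = (lab lifetime)·v = γτ·βc, so βγ = d/(cτ) = 1.229/(2.998×10⁸ × 3.360×10^-9) = 1.2201.
With βγ = 1.2201: γ² = 1 + (βγ)² = 2.48864, and β = (βγ)/γ = 1.2201/1.57754 = 0.773.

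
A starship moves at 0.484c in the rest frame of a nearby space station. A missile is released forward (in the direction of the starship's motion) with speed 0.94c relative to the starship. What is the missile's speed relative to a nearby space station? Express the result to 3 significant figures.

In units of c, u = (u' + v)/(1 + u'v) with u' = 0.94 and v = 0.484.
Numerator: 0.94 + 0.484 = 1.424. Denominator: 1 + (0.94)(0.484) = 1.45496.
u = 1.424/1.45496 = 0.97872, so the speed is 0.979c.

0.979c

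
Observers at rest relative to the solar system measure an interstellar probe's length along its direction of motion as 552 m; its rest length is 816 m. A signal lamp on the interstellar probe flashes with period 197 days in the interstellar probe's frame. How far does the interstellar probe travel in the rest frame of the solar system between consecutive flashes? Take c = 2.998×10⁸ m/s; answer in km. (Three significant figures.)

5.56×10^12 km

γ = L₀/L = 816/552 = 1.47826.
β = √(1 − 1/γ²) = 0.73647. Lab-frame period = γτ = 1.47826×197 days = 291.22 days. Distance = βc × γτ = 0.73647 × 2.998×10⁸ m/s × 25161408 s = 5.5555×10^15 m = 5.56×10^12 km.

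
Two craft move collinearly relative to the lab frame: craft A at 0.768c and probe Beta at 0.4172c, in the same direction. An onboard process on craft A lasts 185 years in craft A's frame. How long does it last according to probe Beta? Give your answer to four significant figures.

Speed of craft A in probe Beta's frame: u = (v_A − v_B)/(1 − v_A v_B/c²) = (0.768 − 0.4172)/(1 − 0.768×0.4172) = 0.3508/0.6795904 = 0.51619; |u| = 0.51619c.
γ for this relative speed: γ = 1/√(1 − 0.266452) = 1.1676.
The clock on craft A records proper time, so probe Beta measures Δt = γΔτ = 1.1676 × 185 = 216.0 years.

216.0 years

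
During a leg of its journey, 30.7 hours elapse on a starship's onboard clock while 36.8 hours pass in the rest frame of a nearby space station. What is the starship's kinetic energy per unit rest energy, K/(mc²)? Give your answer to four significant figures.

0.1987

The time-dilation ratio gives γ = 36.8/30.7 = 1.1987.
K/(mc²) = γ − 1 = 1.1987 − 1 = 0.1987.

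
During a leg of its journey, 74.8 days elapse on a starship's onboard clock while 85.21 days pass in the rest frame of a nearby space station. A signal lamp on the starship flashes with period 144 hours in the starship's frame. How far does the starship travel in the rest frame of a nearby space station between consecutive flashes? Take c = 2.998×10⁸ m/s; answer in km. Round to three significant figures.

The time-dilation ratio gives γ = 85.21/74.8 = 1.13917.
β = √(1 − 1/γ²) = 0.47897. Lab-frame period = γτ = 1.13917×144 hours = 164.04 hours. Distance = βc × γτ = 0.47897 × 2.998×10⁸ m/s × 590544 s = 8.4799×10^13 m = 8.48×10^10 km.

8.48×10^10 km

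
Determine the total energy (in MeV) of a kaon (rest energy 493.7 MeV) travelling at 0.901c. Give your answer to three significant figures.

1140 MeV

Lorentz factor: γ = (1 − 0.811801)^(−1/2) = 2.3051.
Total energy: E = γmc² = 2.3051 × 493.7 MeV = 1140 MeV.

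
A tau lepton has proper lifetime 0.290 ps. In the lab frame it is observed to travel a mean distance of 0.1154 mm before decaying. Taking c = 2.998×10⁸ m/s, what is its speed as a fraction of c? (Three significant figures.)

0.799c

d = βγcτ ⇒ βγ = d/(cτ) = 1.154×10^-4 m / (8.6942×10^-5 m) = 1.3273.
β = (βγ)/√(1+(βγ)²) = 1.3273/√2.76173 = 0.799.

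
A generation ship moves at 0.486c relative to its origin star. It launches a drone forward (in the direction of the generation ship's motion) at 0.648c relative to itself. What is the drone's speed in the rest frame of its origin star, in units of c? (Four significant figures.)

Relativistic velocity addition: u = (u' + v)/(1 + u'v/c²), with u' = 0.648c and v = 0.486c.
Numerator: 0.648 + 0.486 = 1.134. Denominator: 1 + (0.648)(0.486) = 1.314928.
u = 1.134/1.314928 = 0.8624, so the speed is 0.8624c.

0.8624c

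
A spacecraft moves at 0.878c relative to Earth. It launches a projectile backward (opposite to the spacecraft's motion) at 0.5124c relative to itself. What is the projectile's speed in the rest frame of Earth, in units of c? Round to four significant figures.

0.6646c

In units of c, u = (u' + v)/(1 + u'v) with u' = −0.5124 and v = 0.878.
Numerator: −0.5124 + 0.878 = 0.3656. Denominator: 1 + (−0.5124)(0.878) = 0.5501128.
u = 0.3656/0.5501128 = 0.66459, so the speed is 0.6646c.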